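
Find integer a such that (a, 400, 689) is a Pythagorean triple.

a² = c² - b² = 689² - 400² = 474721 - 160000 = 314721
a = sqrt(314721) = 561

561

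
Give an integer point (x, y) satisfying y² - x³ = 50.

Try small integer x values and check whether x³ + 50 is a perfect square.
x = -1: x³ + 50 = -1³ + 50 = -1 + 50 = 49
Is 49 a perfect square? 7² = 49 ✓
So (x, y) = (-1, 7) is a solution.

x = -1, y = 7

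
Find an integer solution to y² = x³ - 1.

Try small integer x values and check whether x³ - 1 is a perfect square.
x = 1: x³ - 1 = 1³ - 1 = 1 - 1 = 0
Is 0 a perfect square? 0² = 0 ✓
So (x, y) = (1, 0) is a solution.

x = 1, y = 0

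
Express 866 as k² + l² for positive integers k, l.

We need to find integers k, l > 0 such that k² + l² = 866.
Trying k = 5: l² = 866 - 5² = 866 - 25 = 841
l = 29
Check: 5² + 29² = 25 + 841 = 866 ✓

866 = 5² + 29²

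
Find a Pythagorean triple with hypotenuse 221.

We need a² + b² = 221² = 48841.
Trying: 171² + 140² = 29241 + 19600 = 48841 ✓

(171, 140, 221)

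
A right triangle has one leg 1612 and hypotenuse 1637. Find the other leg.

a² = c² - b² = 2679769 - 2598544 = 81225
a = 285

285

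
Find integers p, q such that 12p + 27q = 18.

Step 1: Check solvability.
gcd(12, 27) = 3
Since 3 divides 18, solutions exist.

Step 2: Apply extended Euclidean algorithm to find gcd.
We find integers such that 12*x0 + 27*y0 = 3

Step 3: Scale the particular solution.
Multiply by 18/3 = 6:
p = -12, q = 6

Step 4: Verify.
12*(-12) + 27*(6) = 18 = 18 ✓

p = -12, q = 6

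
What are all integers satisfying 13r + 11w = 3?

Step 1: Compute gcd(13, 11) = 1.
Since 1 divides 3, solutions exist.

Step 2: Find a particular solution using extended Euclidean algorithm.
We get r₀ = -15, w₀ = 18.
Check: 13*-15 + 11*18 = 3 = 3 ✓

Step 3: Write the general solution.
r = -15 + (11/1)t = -15 + 11t
w = 18 - (13/1)t = 18 - 13t
for any integer t.

r = -15 + 11t, w = 18 - 13t for integer t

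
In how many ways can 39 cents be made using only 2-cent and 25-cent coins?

We need non-negative integers (x, y) with 2x + 25y = 39.
For each x from 0 to 19, check if (39 - 2x) is a non-negative multiple of 25.
Solutions (x, y): (7,1)
Count: 1

1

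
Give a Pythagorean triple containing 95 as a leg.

We need the other leg and hypotenuse such that 95² + x² = c².
Take x = 168, c = 193: 95² + 168² = 9025 + 28224 = 37249 = 193² ✓
Triple: (95, 168, 193)

(95, 168, 193)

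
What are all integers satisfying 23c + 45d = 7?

Step 1: Compute gcd(23, 45) = 1.
Since 1 divides 7, solutions exist.

Step 2: Find a particular solution using extended Euclidean algorithm.
We get c₀ = 14, d₀ = -7.
Check: 23*14 + 45*-7 = 7 = 7 ✓

Step 3: Write the general solution.
c = 14 + (45/1)t = 14 + 45t
d = -7 - (23/1)t = -7 - 23t
for any integer t.

c = 14 + 45t, d = -7 - 23t for integer t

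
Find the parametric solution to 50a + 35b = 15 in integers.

Step 1: Compute gcd(50, 35) = 5.
Since 5 divides 15, solutions exist.

Step 2: Find a particular solution using extended Euclidean algorithm.
We get a₀ = -6, b₀ = 9.
Check: 50*-6 + 35*9 = 15 = 15 ✓

Step 3: Write the general solution.
a = -6 + (35/5)t = -6 + 7t
b = 9 - (50/5)t = 9 - 10t
for any integer t.

a = -6 + 7t, b = 9 - 10t for integer t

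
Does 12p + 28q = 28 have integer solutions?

Step 1: Compute gcd(12, 28).
gcd(12, 28) = 4

Step 2: Check divisibility.
Does 4 divide 28? 28 = 4 x 7, so yes.

By the theorem on linear Diophantine equations, 12p + 28q = 28 has integer solutions if and only if gcd(12, 28) divides 28. Since 4 | 28, solutions exist.

Yes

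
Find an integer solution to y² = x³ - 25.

Try small integer x values and check whether x³ - 25 is a perfect square.
x = 5: x³ - 25 = 5³ - 25 = 125 - 25 = 100
Is 100 a perfect square? 10² = 100 ✓
So (x, y) = (5, 10) is a solution.

x = 5, y = 10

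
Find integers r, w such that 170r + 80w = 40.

Step 1: Check solvability.
gcd(170, 80) = 10
Since 10 divides 40, solutions exist.

Step 2: Apply extended Euclidean algorithm to find gcd.
We find integers such that 170*x0 + 80*y0 = 10

Step 3: Scale the particular solution.
Multiply by 40/10 = 4:
r = 4, w = -8

Step 4: Verify.
170*(4) + 80*(-8) = 40 = 40 ✓

r = 4, w = -8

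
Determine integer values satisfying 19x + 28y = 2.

Step 1: Check solvability.
gcd(19, 28) = 1
Since 1 divides 2, solutions exist.

Step 2: Apply extended Euclidean algorithm to find gcd.
We find integers such that 19*x0 + 28*y0 = 1

Step 3: Scale the particular solution.
Multiply by 2/1 = 2:
x = 6, y = -4

Step 4: Verify.
19*(6) + 28*(-4) = 2 = 2 ✓

x = 6, y = -4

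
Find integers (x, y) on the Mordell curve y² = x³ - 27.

Try small integer x values and check whether x³ - 27 is a perfect square.
x = 3: x³ - 27 = 3³ - 27 = 27 - 27 = 0
Is 0 a perfect square? 0² = 0 ✓
So (x, y) = (3, 0) is a solution.

x = 3, y = 0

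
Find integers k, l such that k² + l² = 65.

We need to find integers k, l > 0 such that k² + l² = 65.
Trying k = 1: l² = 65 - 1² = 65 - 1 = 64
l = 8
Check: 1² + 8² = 1 + 64 = 65 ✓

65 = 1² + 8²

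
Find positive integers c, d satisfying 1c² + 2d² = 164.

Try small values of c and check whether (164 - 1c²)/2 is a perfect square.
c = 6: 1·6² = 36, so 2d² = 164 - 36 = 128, giving d² = 64, d = 8.
Check: 1·6² + 2·8² = 36 + 128 = 164 ✓

c = 6, d = 8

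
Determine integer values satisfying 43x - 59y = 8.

Step 1: Check solvability.
gcd(43, 59) = 1
Since 1 divides 8, solutions exist.

Step 2: Apply extended Euclidean algorithm to find gcd.
We find integers such that 43*x0 + 59*y0 = 1

Step 3: Scale the particular solution.
Multiply by 8/1 = 8:
x = 88, y = 64

Step 4: Verify.
43*(88) - 59*(64) = 8 = 8 ✓

x = 88, y = 64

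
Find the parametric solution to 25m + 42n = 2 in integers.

Step 1: Compute gcd(25, 42) = 1.
Since 1 divides 2, solutions exist.

Step 2: Find a particular solution using extended Euclidean algorithm.
We get m₀ = -10, n₀ = 6.
Check: 25*-10 + 42*6 = 2 = 2 ✓

Step 3: Write the general solution.
m = -10 + (42/1)t = -10 + 42t
n = 6 - (25/1)t = 6 - 25t
for any integer t.

m = -10 + 42t, n = 6 - 25t for integer t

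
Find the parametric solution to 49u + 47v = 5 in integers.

Step 1: Compute gcd(49, 47) = 1.
Since 1 divides 5, solutions exist.

Step 2: Find a particular solution using extended Euclidean algorithm.
We get u₀ = -115, v₀ = 120.
Check: 49*-115 + 47*120 = 5 = 5 ✓

Step 3: Write the general solution.
u = -115 + (47/1)t = -115 + 47t
v = 120 - (49/1)t = 120 - 49t
for any integer t.

u = -115 + 47t, v = 120 - 49t for integer t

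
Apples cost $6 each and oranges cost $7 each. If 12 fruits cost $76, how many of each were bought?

Let a = apples, o = oranges.
a + o = 12
6a + 7o = 76
Substitute o = 12 - a:
6a + 7(12 - a) = 76
(6 - 7)a = 76 - 84
-1a = -8
a = 8, o = 12 - 8 = 4

Apples: 8, Oranges: 4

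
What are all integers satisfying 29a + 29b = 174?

Step 1: Compute gcd(29, 29) = 29.
Since 29 divides 174, solutions exist.

Step 2: Find a particular solution using extended Euclidean algorithm.
We get a₀ = 0, b₀ = 6.
Check: 29*0 + 29*6 = 174 = 174 ✓

Step 3: Write the general solution.
a = 0 + (29/29)t = 0 + 1t
b = 6 - (29/29)t = 6 - 1t
for any integer t.

a = 0 + 1t, b = 6 - 1t for integer t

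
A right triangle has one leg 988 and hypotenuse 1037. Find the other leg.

a² = c² - b² = 1075369 - 976144 = 99225
a = 315

315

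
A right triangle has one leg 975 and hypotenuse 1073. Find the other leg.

b² = c² - a² = 1151329 - 950625 = 200704
b = 448

448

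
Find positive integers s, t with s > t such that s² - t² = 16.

Factor: s² - t² = (s+t)(s-t) = 16.
We need two factors of 16 with the same parity.
Use s+t = 8 and s-t = 2 (product 8·2 = 16).
Adding: 2s = 10, so s = 5.
Subtracting: 2t = 6, so t = 3.
Check: 5² - 3² = 25 - 9 = 16 ✓

s = 5, t = 3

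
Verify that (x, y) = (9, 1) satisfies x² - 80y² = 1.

Compute x² = 9² = 81
Compute 80y² = 80·1² = 80·1 = 80
x² - 80y² = 81 - 80 = 1
Since this equals 1, (9, 1) is a solution.

Yes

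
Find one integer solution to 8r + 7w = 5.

Step 1: Check solvability.
gcd(8, 7) = 1
Since 1 divides 5, solutions exist.

Step 2: Apply extended Euclidean algorithm to find gcd.
We find integers such that 8*x0 + 7*y0 = 1

Step 3: Scale the particular solution.
Multiply by 5/1 = 5:
r = 5, w = -5

Step 4: Verify.
8*(5) + 7*(-5) = 5 = 5 ✓

r = 5, w = -5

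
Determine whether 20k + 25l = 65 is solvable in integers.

Step 1: Compute gcd(20, 25).
gcd(20, 25) = 5

Step 2: Check divisibility.
Does 5 divide 65? 65 = 5 x 13, so yes.

By the theorem on linear Diophantine equations, 20k + 25l = 65 has integer solutions if and only if gcd(20, 25) divides 65. Since 5 | 65, solutions exist.

Yes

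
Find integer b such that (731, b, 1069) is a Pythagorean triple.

b² = c² - a² = 1069² - 731² = 1142761 - 534361 = 608400
b = sqrt(608400) = 780

780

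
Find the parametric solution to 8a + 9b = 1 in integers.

Step 1: Compute gcd(8, 9) = 1.
Since 1 divides 1, solutions exist.

Step 2: Find a particular solution using extended Euclidean algorithm.
We get a₀ = -1, b₀ = 1.
Check: 8*-1 + 9*1 = 1 = 1 ✓

Step 3: Write the general solution.
a = -1 + (9/1)t = -1 + 9t
b = 1 - (8/1)t = 1 - 8t
for any integer t.

a = -1 + 9t, b = 1 - 8t for integer t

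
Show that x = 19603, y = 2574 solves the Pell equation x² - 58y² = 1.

Compute x² = 19603² = 384277609
Compute 58y² = 58·2574² = 58·6625476 = 384277608
x² - 58y² = 384277609 - 384277608 = 1
Since this equals 1, (19603, 2574) is a solution.

Yes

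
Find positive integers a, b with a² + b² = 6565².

We need a² + b² = 6565² = 43099225.
Trying: 1275² + 6440² = 1625625 + 41473600 = 43099225 ✓

(1275, 6440, 6565)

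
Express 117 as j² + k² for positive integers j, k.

We need to find integers j, k > 0 such that j² + k² = 117.
Trying j = 6: k² = 117 - 6² = 117 - 36 = 81
k = 9
Check: 6² + 9² = 36 + 81 = 117 ✓

117 = 6² + 9²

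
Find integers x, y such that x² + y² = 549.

We need to find integers x, y > 0 such that x² + y² = 549.
Trying x = 15: y² = 549 - 15² = 549 - 225 = 324
y = 18
Check: 15² + 18² = 225 + 324 = 549 ✓

549 = 15² + 18²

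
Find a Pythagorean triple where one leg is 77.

We need the other leg and hypotenuse such that 77² + x² = c².
Take x = 36, c = 85: 77² + 36² = 5929 + 1296 = 7225 = 85² ✓
Triple: (77, 36, 85)

(77, 36, 85)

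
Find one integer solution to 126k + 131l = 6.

Step 1: Check solvability.
gcd(126, 131) = 1
Since 1 divides 6, solutions exist.

Step 2: Apply extended Euclidean algorithm to find gcd.
We find integers such that 126*x0 + 131*y0 = 1

Step 3: Scale the particular solution.
Multiply by 6/1 = 6:
k = 156, l = -150

Step 4: Verify.
126*(156) + 131*(-150) = 6 = 6 ✓

k = 156, l = -150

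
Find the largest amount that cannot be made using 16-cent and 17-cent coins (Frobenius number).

For two coprime denominations a and b, the Frobenius number (largest value not representable as a non-negative combination) is ab - a - b.
Here gcd(16, 17) = 1, so they are coprime.
F(16, 17) = 16·17 - 16 - 17 = 272 - 33 = 239

239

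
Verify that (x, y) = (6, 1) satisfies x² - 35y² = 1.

Compute x² = 6² = 36
Compute 35y² = 35·1² = 35·1 = 35
x² - 35y² = 36 - 35 = 1
Since this equals 1, (6, 1) is a solution.

Yes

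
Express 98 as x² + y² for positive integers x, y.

We need to find integers x, y > 0 such that x² + y² = 98.
Trying x = 7: y² = 98 - 7² = 98 - 49 = 49
y = 7
Check: 7² + 7² = 49 + 49 = 98 ✓

98 = 7² + 7²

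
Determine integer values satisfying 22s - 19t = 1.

Step 1: Check solvability.
gcd(22, 19) = 1
Since 1 divides 1, solutions exist.

Step 2: Apply extended Euclidean algorithm to find gcd.
We find integers such that 22*x0 + 19*y0 = 1

Step 3: Scale the particular solution.
Multiply by 1/1 = 1:
s = -6, t = -7

Step 4: Verify.
22*(-6) - 19*(-7) = 1 = 1 ✓

s = -6, t = -7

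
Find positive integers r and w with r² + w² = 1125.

We need to find integers r, w > 0 such that r² + w² = 1125.
Trying r = 6: w² = 1125 - 6² = 1125 - 36 = 1089
w = 33
Check: 6² + 33² = 36 + 1089 = 1125 ✓

1125 = 6² + 33²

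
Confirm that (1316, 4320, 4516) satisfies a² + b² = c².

Compute a² + b² = 1316² + 4320² = 1731856 + 18662400 = 20394256
Compute c² = 4516² = 20394256
Since 20394256 = 20394256, confirmed.

Yes, it is a Pythagorean triple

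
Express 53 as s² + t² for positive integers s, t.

We need to find integers s, t > 0 such that s² + t² = 53.
Trying s = 2: t² = 53 - 2² = 53 - 4 = 49
t = 7
Check: 2² + 7² = 4 + 49 = 53 ✓

53 = 2² + 7²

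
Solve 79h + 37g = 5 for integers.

Step 1: Check solvability.
gcd(79, 37) = 1
Since 1 divides 5, solutions exist.

Step 2: Apply extended Euclidean algorithm to find gcd.
We find integers such that 79*x0 + 37*y0 = 1

Step 3: Scale the particular solution.
Multiply by 5/1 = 5:
h = 75, g = -160

Step 4: Verify.
79*(75) + 37*(-160) = 5 = 5 ✓

h = 75, g = -160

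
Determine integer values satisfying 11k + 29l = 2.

Step 1: Check solvability.
gcd(11, 29) = 1
Since 1 divides 2, solutions exist.

Step 2: Apply extended Euclidean algorithm to find gcd.
We find integers such that 11*x0 + 29*y0 = 1

Step 3: Scale the particular solution.
Multiply by 2/1 = 2:
k = 16, l = -6

Step 4: Verify.
11*(16) + 29*(-6) = 2 = 2 ✓

k = 16, l = -6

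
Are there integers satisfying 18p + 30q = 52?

Step 1: Compute gcd(18, 30).
gcd(18, 30) = 6

Step 2: Check divisibility.
Does 6 divide 52? 52 = 6 x 8 + 4, so no.

By the theorem on linear Diophantine equations, 18p + 30q = 52 has integer solutions if and only if gcd(18, 30) divides 52. Since 6 does not divide 52, no solutions exist.

No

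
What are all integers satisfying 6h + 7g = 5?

Step 1: Compute gcd(6, 7) = 1.
Since 1 divides 5, solutions exist.

Step 2: Find a particular solution using extended Euclidean algorithm.
We get h₀ = -5, g₀ = 5.
Check: 6*-5 + 7*5 = 5 = 5 ✓

Step 3: Write the general solution.
h = -5 + (7/1)t = -5 + 7t
g = 5 - (6/1)t = 5 - 6t
for any integer t.

h = -5 + 7t, g = 5 - 6t for integer t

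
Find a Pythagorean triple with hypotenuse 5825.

We need a² + b² = 5825² = 33930625.
Trying: 2585² + 5220² = 6682225 + 27248400 = 33930625 ✓

(2585, 5220, 5825)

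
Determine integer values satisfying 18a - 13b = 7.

Step 1: Check solvability.
gcd(18, 13) = 1
Since 1 divides 7, solutions exist.

Step 2: Apply extended Euclidean algorithm to find gcd.
We find integers such that 18*x0 + 13*y0 = 1

Step 3: Scale the particular solution.
Multiply by 7/1 = 7:
a = -35, b = -49

Step 4: Verify.
18*(-35) - 13*(-49) = 7 = 7 ✓

a = -35, b = -49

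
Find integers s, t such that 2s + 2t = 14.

Step 1: Check solvability.
gcd(2, 2) = 2
Since 2 divides 14, solutions exist.

Step 2: Apply extended Euclidean algorithm to find gcd.
We find integers such that 2*x0 + 2*y0 = 2

Step 3: Scale the particular solution.
Multiply by 14/2 = 7:
s = 0, t = 7

Step 4: Verify.
2*(0) + 2*(7) = 14 = 14 ✓

s = 0, t = 7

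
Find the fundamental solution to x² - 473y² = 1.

We seek the smallest positive integers (x, y) with x² - 473y² = 1, i.e., x² = 473y² + 1.
Try successive y values:
y = 1: x² = 473·1² + 1 = 474, not a perfect square
y = 2: x² = 473·2² + 1 = 1893, not a perfect square
y = 3: x² = 473·3² + 1 = 4258, not a perfect square
... continuing the search (or via continued fractions) ...
y = 4: x² = 473·4² + 1 = 7569, x = 87 ✓

Verify: 87² - 473·4² = 7569 - 7568 = 1 ✓

x = 87, y = 4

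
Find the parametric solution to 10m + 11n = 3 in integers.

Step 1: Compute gcd(10, 11) = 1.
Since 1 divides 3, solutions exist.

Step 2: Find a particular solution using extended Euclidean algorithm.
We get m₀ = -3, n₀ = 3.
Check: 10*-3 + 11*3 = 3 = 3 ✓

Step 3: Write the general solution.
m = -3 + (11/1)t = -3 + 11t
n = 3 - (10/1)t = 3 - 10t
for any integer t.

m = -3 + 11t, n = 3 - 10t for integer t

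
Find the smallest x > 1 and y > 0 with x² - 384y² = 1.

We seek the smallest positive integers (x, y) with x² - 384y² = 1, i.e., x² = 384y² + 1.
Try successive y values:
y = 1: x² = 384·1² + 1 = 385, not a perfect square
y = 2: x² = 384·2² + 1 = 1537, not a perfect square
y = 3: x² = 384·3² + 1 = 3457, not a perfect square
... continuing the search (or via continued fractions) ...
y = 245: x² = 384·245² + 1 = 23049601, x = 4801 ✓

Verify: 4801² - 384·245² = 23049601 - 23049600 = 1 ✓

x = 4801, y = 245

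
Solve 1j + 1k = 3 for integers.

Step 1: Check solvability.
gcd(1, 1) = 1
Since 1 divides 3, solutions exist.

Step 2: Apply extended Euclidean algorithm to find gcd.
We find integers such that 1*x0 + 1*y0 = 1

Step 3: Scale the particular solution.
Multiply by 3/1 = 3:
j = 0, k = 3

Step 4: Verify.
1*(0) + 1*(3) = 3 = 3 ✓

j = 0, k = 3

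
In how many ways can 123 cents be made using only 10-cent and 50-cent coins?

We need non-negative integers (x, y) with 10x + 50y = 123.
For each x from 0 to 12, check if (123 - 10x) is a non-negative multiple of 50.
Solutions (x, y): none
Count: 0

0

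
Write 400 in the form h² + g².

We need to find integers h, g > 0 such that h² + g² = 400.
Trying h = 12: g² = 400 - 12² = 400 - 144 = 256
g = 16
Check: 12² + 16² = 144 + 256 = 400 ✓

400 = 12² + 16²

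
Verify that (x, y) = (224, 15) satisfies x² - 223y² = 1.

Compute x² = 224² = 50176
Compute 223y² = 223·15² = 223·225 = 50175
x² - 223y² = 50176 - 50175 = 1
Since this equals 1, (224, 15) is a solution.

Yes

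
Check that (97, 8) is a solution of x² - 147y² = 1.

Compute x² = 97² = 9409
Compute 147y² = 147·8² = 147·64 = 9408
x² - 147y² = 9409 - 9408 = 1
Since this equals 1, (97, 8) is a solution.

Yes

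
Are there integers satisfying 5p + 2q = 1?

Step 1: Compute gcd(5, 2).
gcd(5, 2) = 1

Step 2: Check divisibility.
Does 1 divide 1? 1 = 1 x 1, so yes.

By the theorem on linear Diophantine equations, 5p + 2q = 1 has integer solutions if and only if gcd(5, 2) divides 1. Since 1 | 1, solutions exist.

Yes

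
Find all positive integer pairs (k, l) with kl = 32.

The positive divisors of 32 are: 1, 2, 4, 8, 16, 32.
Each divisor d gives the pair (d, 32/d):
(1, 32), (2, 16), (4, 8), (8, 4), (16, 2), (32, 1)

(1, 32), (2, 16), (4, 8), (8, 4), (16, 2), (32, 1)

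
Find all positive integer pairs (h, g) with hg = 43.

The positive divisors of 43 are: 1, 43.
Each divisor d gives the pair (d, 43/d):
(1, 43), (43, 1)

(1, 43), (43, 1)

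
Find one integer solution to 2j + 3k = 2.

Step 1: Check solvability.
gcd(2, 3) = 1
Since 1 divides 2, solutions exist.

Step 2: Apply extended Euclidean algorithm to find gcd.
We find integers such that 2*x0 + 3*y0 = 1

Step 3: Scale the particular solution.
Multiply by 2/1 = 2:
j = -2, k = 2

Step 4: Verify.
2*(-2) + 3*(2) = 2 = 2 ✓

j = -2, k = 2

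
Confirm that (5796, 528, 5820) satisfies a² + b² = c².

Compute a² + b² = 5796² + 528² = 33593616 + 278784 = 33872400
Compute c² = 5820² = 33872400
Since 33872400 = 33872400, confirmed.

Yes, it is a Pythagorean triple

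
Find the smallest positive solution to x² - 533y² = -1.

We need x² = 533y² - 1. Try successive y:
y = 1: x² = 533·1² - 1 = 532, not a perfect square
y = 2: x² = 533·2² - 1 = 2131, not a perfect square
y = 3: x² = 533·3² - 1 = 4796, not a perfect square
...
y = 265: x² = 533·265² - 1 = 37429924 = 6118² ✓
Check: 6118² - 533·265² = 37429924 - 37429925 = -1 ✓

x = 6118, y = 265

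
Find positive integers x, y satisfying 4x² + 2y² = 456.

Try small values of x and check whether (456 - 4x²)/2 is a perfect square.
x = 8: 4·8² = 256, so 2y² = 456 - 256 = 200, giving y² = 100, y = 10.
Check: 4·8² + 2·10² = 256 + 200 = 456 ✓

x = 8, y = 10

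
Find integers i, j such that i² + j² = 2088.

We need to find integers i, j > 0 such that i² + j² = 2088.
Trying i = 18: j² = 2088 - 18² = 2088 - 324 = 1764
j = 42
Check: 18² + 42² = 324 + 1764 = 2088 ✓

2088 = 18² + 42²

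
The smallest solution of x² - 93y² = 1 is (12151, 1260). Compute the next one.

Solutions to x² - Dy² = 1 are generated by powers of (x₀ + y₀√D).
The next solution satisfies x₁ + y₁√93 = (x₀ + y₀√93)², giving:
x₁ = x₀² + 93y₀² = 12151² + 93·1260² = 147646801 + 147646800 = 295293601
y₁ = 2x₀y₀ = 2·12151·1260 = 30620520

Verify: 295293601² - 93·30620520² = 87198310791547201 - 87198310791547200 = 1 ✓

x = 295293601, y = 30620520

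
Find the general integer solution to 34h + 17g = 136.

Step 1: Compute gcd(34, 17) = 17.
Since 17 divides 136, solutions exist.

Step 2: Find a particular solution using extended Euclidean algorithm.
We get h₀ = 0, g₀ = 8.
Check: 34*0 + 17*8 = 136 = 136 ✓

Step 3: Write the general solution.
h = 0 + (17/17)t = 0 + 1t
g = 8 - (34/17)t = 8 - 2t
for any integer t.

h = 0 + 1t, g = 8 - 2t for integer t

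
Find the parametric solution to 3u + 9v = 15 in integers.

Step 1: Compute gcd(3, 9) = 3.
Since 3 divides 15, solutions exist.

Step 2: Find a particular solution using extended Euclidean algorithm.
We get u₀ = 5, v₀ = 0.
Check: 3*5 + 9*0 = 15 = 15 ✓

Step 3: Write the general solution.
u = 5 + (9/3)t = 5 + 3t
v = 0 - (3/3)t = 0 - 1t
for any integer t.

u = 5 + 3t, v = 0 - 1t for integer t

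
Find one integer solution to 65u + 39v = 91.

Step 1: Check solvability.
gcd(65, 39) = 13
Since 13 divides 91, solutions exist.

Step 2: Apply extended Euclidean algorithm to find gcd.
We find integers such that 65*x0 + 39*y0 = 13

Step 3: Scale the particular solution.
Multiply by 91/13 = 7:
u = -7, v = 14

Step 4: Verify.
65*(-7) + 39*(14) = 91 = 91 ✓

u = -7, v = 14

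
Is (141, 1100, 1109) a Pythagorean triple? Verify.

Compute a² + b² = 141² + 1100² = 19881 + 1210000 = 1229881
Compute c² = 1109² = 1229881
Since 1229881 = 1229881, confirmed.

Yes, it is a Pythagorean triple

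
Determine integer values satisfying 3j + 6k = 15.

Step 1: Check solvability.
gcd(3, 6) = 3
Since 3 divides 15, solutions exist.

Step 2: Apply extended Euclidean algorithm to find gcd.
We find integers such that 3*x0 + 6*y0 = 3

Step 3: Scale the particular solution.
Multiply by 15/3 = 5:
j = 5, k = 0

Step 4: Verify.
3*(5) + 6*(0) = 15 = 15 ✓

j = 5, k = 0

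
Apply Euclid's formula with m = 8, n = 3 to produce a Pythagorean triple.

a = m² - n² = 8² - 3² = 64 - 9 = 55
b = 2mn = 2·8·3 = 48
c = m² + n² = 64 + 9 = 73
Verify: 55² + 48² = 3025 + 2304 = 5329 = 73² ✓

(55, 48, 73)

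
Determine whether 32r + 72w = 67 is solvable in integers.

Step 1: Compute gcd(32, 72).
gcd(32, 72) = 8

Step 2: Check divisibility.
Does 8 divide 67? 67 = 8 x 8 + 3, so no.

By the theorem on linear Diophantine equations, 32r + 72w = 67 has integer solutions if and only if gcd(32, 72) divides 67. Since 8 does not divide 67, no solutions exist.

No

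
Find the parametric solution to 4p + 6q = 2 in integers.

Step 1: Compute gcd(4, 6) = 2.
Since 2 divides 2, solutions exist.

Step 2: Find a particular solution using extended Euclidean algorithm.
We get p₀ = -1, q₀ = 1.
Check: 4*-1 + 6*1 = 2 = 2 ✓

Step 3: Write the general solution.
p = -1 + (6/2)t = -1 + 3t
q = 1 - (4/2)t = 1 - 2t
for any integer t.

p = -1 + 3t, q = 1 - 2t for integer t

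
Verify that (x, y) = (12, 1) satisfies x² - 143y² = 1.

Compute x² = 12² = 144
Compute 143y² = 143·1² = 143·1 = 143
x² - 143y² = 144 - 143 = 1
Since this equals 1, (12, 1) is a solution.

Yes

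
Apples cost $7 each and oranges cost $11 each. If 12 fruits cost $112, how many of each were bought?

Let a = apples, o = oranges.
a + o = 12
7a + 11o = 112
Substitute o = 12 - a:
7a + 11(12 - a) = 112
(7 - 11)a = 112 - 132
-4a = -20
a = 5, o = 12 - 5 = 7

Apples: 5, Oranges: 7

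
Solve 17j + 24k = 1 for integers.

Step 1: Check solvability.
gcd(17, 24) = 1
Since 1 divides 1, solutions exist.

Step 2: Apply extended Euclidean algorithm to find gcd.
We find integers such that 17*x0 + 24*y0 = 1

Step 3: Scale the particular solution.
Multiply by 1/1 = 1:
j = -7, k = 5

Step 4: Verify.
17*(-7) + 24*(5) = 1 = 1 ✓

j = -7, k = 5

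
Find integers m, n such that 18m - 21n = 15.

Step 1: Check solvability.
gcd(18, 21) = 3
Since 3 divides 15, solutions exist.

Step 2: Apply extended Euclidean algorithm to find gcd.
We find integers such that 18*x0 + 21*y0 = 3

Step 3: Scale the particular solution.
Multiply by 15/3 = 5:
m = -5, n = -5

Step 4: Verify.
18*(-5) - 21*(-5) = 15 = 15 ✓

m = -5, n = -5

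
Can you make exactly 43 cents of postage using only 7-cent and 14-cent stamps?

We need non-negative x, y with 7x + 14y = 43.
gcd(7, 14) = 7, and 7 does not divide 43.
No integer solutions exist, so certainly no non-negative ones.

No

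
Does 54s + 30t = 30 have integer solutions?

Step 1: Compute gcd(54, 30).
gcd(54, 30) = 6

Step 2: Check divisibility.
Does 6 divide 30? 30 = 6 x 5, so yes.

By the theorem on linear Diophantine equations, 54s + 30t = 30 has integer solutions if and only if gcd(54, 30) divides 30. Since 6 | 30, solutions exist.

Yes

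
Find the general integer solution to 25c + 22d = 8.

Step 1: Compute gcd(25, 22) = 1.
Since 1 divides 8, solutions exist.

Step 2: Find a particular solution using extended Euclidean algorithm.
We get c₀ = -56, d₀ = 64.
Check: 25*-56 + 22*64 = 8 = 8 ✓

Step 3: Write the general solution.
c = -56 + (22/1)t = -56 + 22t
d = 64 - (25/1)t = 64 - 25t
for any integer t.

c = -56 + 22t, d = 64 - 25t for integer t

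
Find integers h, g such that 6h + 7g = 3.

Step 1: Check solvability.
gcd(6, 7) = 1
Since 1 divides 3, solutions exist.

Step 2: Apply extended Euclidean algorithm to find gcd.
We find integers such that 6*x0 + 7*y0 = 1

Step 3: Scale the particular solution.
Multiply by 3/1 = 3:
h = -3, g = 3

Step 4: Verify.
6*(-3) + 7*(3) = 3 = 3 ✓

h = -3, g = 3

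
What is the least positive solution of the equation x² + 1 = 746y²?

We need x² = 746y² - 1. Try successive y:
y = 1: x² = 746·1² - 1 = 745, not a perfect square
y = 2: x² = 746·2² - 1 = 2983, not a perfect square
y = 3: x² = 746·3² - 1 = 6713, not a perfect square
...
y = 202645: x² = 746·202645² - 1 = 30634487034649 = 5534843² ✓
Check: 5534843² - 746·202645² = 30634487034649 - 30634487034650 = -1 ✓

x = 5534843, y = 202645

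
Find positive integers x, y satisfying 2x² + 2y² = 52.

Try small values of x and check whether (52 - 2x²)/2 is a perfect square.
x = 1: 2·1² = 2, so 2y² = 52 - 2 = 50, giving y² = 25, y = 5.
Check: 2·1² + 2·5² = 2 + 50 = 52 ✓

x = 1, y = 5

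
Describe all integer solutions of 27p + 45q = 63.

Step 1: Compute gcd(27, 45) = 9.
Since 9 divides 63, solutions exist.

Step 2: Find a particular solution using extended Euclidean algorithm.
We get p₀ = 14, q₀ = -7.
Check: 27*14 + 45*-7 = 63 = 63 ✓

Step 3: Write the general solution.
p = 14 + (45/9)t = 14 + 5t
q = -7 - (27/9)t = -7 - 3t
for any integer t.

p = 14 + 5t, q = -7 - 3t for integer t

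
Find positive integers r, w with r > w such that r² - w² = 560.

Factor: r² - w² = (r+w)(r-w) = 560.
We need two factors of 560 with the same parity.
Use r+w = 280 and r-w = 2 (product 280·2 = 560).
Adding: 2r = 282, so r = 141.
Subtracting: 2w = 278, so w = 139.
Check: 141² - 139² = 19881 - 19321 = 560 ✓

r = 141, w = 139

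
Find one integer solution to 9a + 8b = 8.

Step 1: Check solvability.
gcd(9, 8) = 1
Since 1 divides 8, solutions exist.

Step 2: Apply extended Euclidean algorithm to find gcd.
We find integers such that 9*x0 + 8*y0 = 1

Step 3: Scale the particular solution.
Multiply by 8/1 = 8:
a = 8, b = -8

Step 4: Verify.
9*(8) + 8*(-8) = 8 = 8 ✓

a = 8, b = -8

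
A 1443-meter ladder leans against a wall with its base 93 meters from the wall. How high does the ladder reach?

The ladder, wall, and ground form a right triangle with hypotenuse 1443 and one leg 93.
By the Pythagorean theorem: h² = 1443² - 93² = 2082249 - 8649 = 2073600
h = √2073600 = 1440 meters

1440 meters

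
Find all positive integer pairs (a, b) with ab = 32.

The positive divisors of 32 are: 1, 2, 4, 8, 16, 32.
Each divisor d gives the pair (d, 32/d):
(1, 32), (2, 16), (4, 8), (8, 4), (16, 2), (32, 1)

(1, 32), (2, 16), (4, 8), (8, 4), (16, 2), (32, 1)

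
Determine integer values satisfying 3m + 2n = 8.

Step 1: Check solvability.
gcd(3, 2) = 1
Since 1 divides 8, solutions exist.

Step 2: Apply extended Euclidean algorithm to find gcd.
We find integers such that 3*x0 + 2*y0 = 1

Step 3: Scale the particular solution.
Multiply by 8/1 = 8:
m = 8, n = -8

Step 4: Verify.
3*(8) + 2*(-8) = 8 = 8 ✓

m = 8, n = -8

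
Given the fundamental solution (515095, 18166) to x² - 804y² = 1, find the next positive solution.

Solutions to x² - Dy² = 1 are generated by powers of (x₀ + y₀√D).
The next solution satisfies x₁ + y₁√804 = (x₀ + y₀√804)², giving:
x₁ = x₀² + 804y₀² = 515095² + 804·18166² = 265322859025 + 265322859024 = 530645718049
y₁ = 2x₀y₀ = 2·515095·18166 = 18714431540

Verify: 530645718049² - 804·18714431540² = 281584878083738804366401 - 281584878083738804366400 = 1 ✓

x = 530645718049, y = 18714431540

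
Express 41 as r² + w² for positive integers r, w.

We need to find integers r, w > 0 such that r² + w² = 41.
Trying r = 4: w² = 41 - 4² = 41 - 16 = 25
w = 5
Check: 4² + 5² = 16 + 25 = 41 ✓

41 = 4² + 5²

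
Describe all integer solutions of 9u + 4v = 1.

Step 1: Compute gcd(9, 4) = 1.
Since 1 divides 1, solutions exist.

Step 2: Find a particular solution using extended Euclidean algorithm.
We get u₀ = 1, v₀ = -2.
Check: 9*1 + 4*-2 = 1 = 1 ✓

Step 3: Write the general solution.
u = 1 + (4/1)t = 1 + 4t
v = -2 - (9/1)t = -2 - 9t
for any integer t.

u = 1 + 4t, v = -2 - 9t for integer t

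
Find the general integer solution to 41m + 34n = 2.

Step 1: Compute gcd(41, 34) = 1.
Since 1 divides 2, solutions exist.

Step 2: Find a particular solution using extended Euclidean algorithm.
We get m₀ = 10, n₀ = -12.
Check: 41*10 + 34*-12 = 2 = 2 ✓

Step 3: Write the general solution.
m = 10 + (34/1)t = 10 + 34t
n = -12 - (41/1)t = -12 - 41t
for any integer t.

m = 10 + 34t, n = -12 - 41t for integer t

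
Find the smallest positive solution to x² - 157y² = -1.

We need x² = 157y² - 1. Try successive y:
y = 1: x² = 157·1² - 1 = 156, not a perfect square
y = 2: x² = 157·2² - 1 = 627, not a perfect square
y = 3: x² = 157·3² - 1 = 1412, not a perfect square
...
y = 385645: x² = 157·385645² - 1 = 23349364365924 = 4832118² ✓
Check: 4832118² - 157·385645² = 23349364365924 - 23349364365925 = -1 ✓

x = 4832118, y = 385645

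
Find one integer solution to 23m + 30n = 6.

Step 1: Check solvability.
gcd(23, 30) = 1
Since 1 divides 6, solutions exist.

Step 2: Apply extended Euclidean algorithm to find gcd.
We find integers such that 23*x0 + 30*y0 = 1

Step 3: Scale the particular solution.
Multiply by 6/1 = 6:
m = -78, n = 60

Step 4: Verify.
23*(-78) + 30*(60) = 6 = 6 ✓

m = -78, n = 60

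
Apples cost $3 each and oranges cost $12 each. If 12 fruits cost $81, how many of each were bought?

Let a = apples, o = oranges.
a + o = 12
3a + 12o = 81
Substitute o = 12 - a:
3a + 12(12 - a) = 81
(3 - 12)a = 81 - 144
-9a = -63
a = 7, o = 12 - 7 = 5

Apples: 7, Oranges: 5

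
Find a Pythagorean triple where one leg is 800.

We need the other leg and hypotenuse such that 800² + x² = c².
Take x = 369, c = 881: 800² + 369² = 640000 + 136161 = 776161 = 881² ✓
Triple: (369, 800, 881)

(369, 800, 881)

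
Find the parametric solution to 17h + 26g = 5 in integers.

Step 1: Compute gcd(17, 26) = 1.
Since 1 divides 5, solutions exist.

Step 2: Find a particular solution using extended Euclidean algorithm.
We get h₀ = -15, g₀ = 10.
Check: 17*-15 + 26*10 = 5 = 5 ✓

Step 3: Write the general solution.
h = -15 + (26/1)t = -15 + 26t
g = 10 - (17/1)t = 10 - 17t
for any integer t.

h = -15 + 26t, g = 10 - 17t for integer t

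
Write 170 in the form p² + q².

We need to find integers p, q > 0 such that p² + q² = 170.
Trying p = 1: q² = 170 - 1² = 170 - 1 = 169
q = 13
Check: 1² + 13² = 1 + 169 = 170 ✓

170 = 1² + 13²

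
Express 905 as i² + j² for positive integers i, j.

We need to find integers i, j > 0 such that i² + j² = 905.
Trying i = 8: j² = 905 - 8² = 905 - 64 = 841
j = 29
Check: 8² + 29² = 64 + 841 = 905 ✓

905 = 8² + 29²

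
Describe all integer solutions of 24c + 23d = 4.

Step 1: Compute gcd(24, 23) = 1.
Since 1 divides 4, solutions exist.

Step 2: Find a particular solution using extended Euclidean algorithm.
We get c₀ = 4, d₀ = -4.
Check: 24*4 + 23*-4 = 4 = 4 ✓

Step 3: Write the general solution.
c = 4 + (23/1)t = 4 + 23t
d = -4 - (24/1)t = -4 - 24t
for any integer t.

c = 4 + 23t, d = -4 - 24t for integer t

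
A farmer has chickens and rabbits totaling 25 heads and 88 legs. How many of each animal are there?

Let c = chickens, r = rabbits.
Heads: c + r = 25
Legs: 2c + 4r = 88
From the first equation, c = 25 - r. Substitute:
2(25 - r) + 4r = 88
50 + 2r = 88
r = (88 - 50)/2 = 19
c = 25 - 19 = 6

Chickens: 6, Rabbits: 19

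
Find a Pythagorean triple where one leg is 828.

We need the other leg and hypotenuse such that 828² + x² = c².
Take x = 896, c = 1220: 828² + 896² = 685584 + 802816 = 1488400 = 1220² ✓
Triple: (828, 896, 1220)

(828, 896, 1220)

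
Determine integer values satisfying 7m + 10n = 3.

Step 1: Check solvability.
gcd(7, 10) = 1
Since 1 divides 3, solutions exist.

Step 2: Apply extended Euclidean algorithm to find gcd.
We find integers such that 7*x0 + 10*y0 = 1

Step 3: Scale the particular solution.
Multiply by 3/1 = 3:
m = 9, n = -6

Step 4: Verify.
7*(9) + 10*(-6) = 3 = 3 ✓

m = 9, n = -6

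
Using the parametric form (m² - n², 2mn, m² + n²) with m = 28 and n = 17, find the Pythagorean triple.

a = m² - n² = 784 - 289 = 495
b = 2mn = 2·28·17 = 952
c = m² + n² = 784 + 289 = 1073
Verify: 495² + 952² = 245025 + 906304 = 1151329 = 1073² ✓

(495, 952, 1073)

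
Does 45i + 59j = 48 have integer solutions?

Step 1: Compute gcd(45, 59).
gcd(45, 59) = 1

Step 2: Check divisibility.
Does 1 divide 48? 48 = 1 x 48, so yes.

By the theorem on linear Diophantine equations, 45i + 59j = 48 has integer solutions if and only if gcd(45, 59) divides 48. Since 1 | 48, solutions exist.

Yes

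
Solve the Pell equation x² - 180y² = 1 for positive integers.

We seek the smallest positive integers (x, y) with x² - 180y² = 1, i.e., x² = 180y² + 1.
Try successive y values:
y = 1: x² = 180·1² + 1 = 181, not a perfect square
y = 2: x² = 180·2² + 1 = 721, not a perfect square
y = 3: x² = 180·3² + 1 = 1621, not a perfect square
... continuing the search (or via continued fractions) ...
y = 12: x² = 180·12² + 1 = 25921, x = 161 ✓

Verify: 161² - 180·12² = 25921 - 25920 = 1 ✓

x = 161, y = 12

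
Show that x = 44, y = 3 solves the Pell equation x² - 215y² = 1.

Compute x² = 44² = 1936
Compute 215y² = 215·3² = 215·9 = 1935
x² - 215y² = 1936 - 1935 = 1
Since this equals 1, (44, 3) is a solution.

Yes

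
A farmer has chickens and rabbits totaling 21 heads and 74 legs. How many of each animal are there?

Let c = chickens, r = rabbits.
Heads: c + r = 21
Legs: 2c + 4r = 74
From the first equation, c = 21 - r. Substitute:
2(21 - r) + 4r = 74
42 + 2r = 74
r = (74 - 42)/2 = 16
c = 21 - 16 = 5

Chickens: 5, Rabbits: 16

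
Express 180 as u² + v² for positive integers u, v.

We need to find integers u, v > 0 such that u² + v² = 180.
Trying u = 6: v² = 180 - 6² = 180 - 36 = 144
v = 12
Check: 6² + 12² = 36 + 144 = 180 ✓

180 = 6² + 12²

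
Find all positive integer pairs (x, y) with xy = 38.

The positive divisors of 38 are: 1, 2, 19, 38.
Each divisor d gives the pair (d, 38/d):
(1, 38), (2, 19), (19, 2), (38, 1)

(1, 38), (2, 19), (19, 2), (38, 1)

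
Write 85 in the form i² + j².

We need to find integers i, j > 0 such that i² + j² = 85.
Trying i = 2: j² = 85 - 2² = 85 - 4 = 81
j = 9
Check: 2² + 9² = 4 + 81 = 85 ✓

85 = 2² + 9²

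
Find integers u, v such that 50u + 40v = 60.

Step 1: Check solvability.
gcd(50, 40) = 10
Since 10 divides 60, solutions exist.

Step 2: Apply extended Euclidean algorithm to find gcd.
We find integers such that 50*x0 + 40*y0 = 10

Step 3: Scale the particular solution.
Multiply by 60/10 = 6:
u = 6, v = -6

Step 4: Verify.
50*(6) + 40*(-6) = 60 = 60 ✓

u = 6, v = -6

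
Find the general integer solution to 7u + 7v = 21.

Step 1: Compute gcd(7, 7) = 7.
Since 7 divides 21, solutions exist.

Step 2: Find a particular solution using extended Euclidean algorithm.
We get u₀ = 0, v₀ = 3.
Check: 7*0 + 7*3 = 21 = 21 ✓

Step 3: Write the general solution.
u = 0 + (7/7)t = 0 + 1t
v = 3 - (7/7)t = 3 - 1t
for any integer t.

u = 0 + 1t, v = 3 - 1t for integer t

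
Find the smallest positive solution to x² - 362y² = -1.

We need x² = 362y² - 1. Try successive y:
y = 1: x² = 362·1² - 1 = 361 = 19² ✓
Check: 19² - 362·1² = 361 - 362 = -1 ✓

x = 19, y = 1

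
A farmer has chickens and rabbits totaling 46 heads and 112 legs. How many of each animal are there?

Let c = chickens, r = rabbits.
Heads: c + r = 46
Legs: 2c + 4r = 112
From the first equation, c = 46 - r. Substitute:
2(46 - r) + 4r = 112
92 + 2r = 112
r = (112 - 92)/2 = 10
c = 46 - 10 = 36

Chickens: 36, Rabbits: 10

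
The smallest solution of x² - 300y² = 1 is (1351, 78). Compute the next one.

Solutions to x² - Dy² = 1 are generated by powers of (x₀ + y₀√D).
The next solution satisfies x₁ + y₁√300 = (x₀ + y₀√300)², giving:
x₁ = x₀² + 300y₀² = 1351² + 300·78² = 1825201 + 1825200 = 3650401
y₁ = 2x₀y₀ = 2·1351·78 = 210756

Verify: 3650401² - 300·210756² = 13325427460801 - 13325427460800 = 1 ✓

x = 3650401, y = 210756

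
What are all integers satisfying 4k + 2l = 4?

Step 1: Compute gcd(4, 2) = 2.
Since 2 divides 4, solutions exist.

Step 2: Find a particular solution using extended Euclidean algorithm.
We get k₀ = 0, l₀ = 2.
Check: 4*0 + 2*2 = 4 = 4 ✓

Step 3: Write the general solution.
k = 0 + (2/2)t = 0 + 1t
l = 2 - (4/2)t = 2 - 2t
for any integer t.

k = 0 + 1t, l = 2 - 2t for integer t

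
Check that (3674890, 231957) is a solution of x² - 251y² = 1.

Compute x² = 3674890² = 13504816512100
Compute 251y² = 251·231957² = 251·53804049849 = 13504816512099
x² - 251y² = 13504816512100 - 13504816512099 = 1
Since this equals 1, (3674890, 231957) is a solution.

Yes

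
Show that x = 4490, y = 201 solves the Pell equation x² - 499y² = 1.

Compute x² = 4490² = 20160100
Compute 499y² = 499·201² = 499·40401 = 20160099
x² - 499y² = 20160100 - 20160099 = 1
Since this equals 1, (4490, 201) is a solution.

Yes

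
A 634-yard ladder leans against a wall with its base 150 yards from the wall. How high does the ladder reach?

The ladder, wall, and ground form a right triangle with hypotenuse 634 and one leg 150.
By the Pythagorean theorem: h² = 634² - 150² = 401956 - 22500 = 379456
h = √379456 = 616 yards

616 yards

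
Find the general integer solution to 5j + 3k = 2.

Step 1: Compute gcd(5, 3) = 1.
Since 1 divides 2, solutions exist.

Step 2: Find a particular solution using extended Euclidean algorithm.
We get j₀ = -2, k₀ = 4.
Check: 5*-2 + 3*4 = 2 = 2 ✓

Step 3: Write the general solution.
j = -2 + (3/1)t = -2 + 3t
k = 4 - (5/1)t = 4 - 5t
for any integer t.

j = -2 + 3t, k = 4 - 5t for integer t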